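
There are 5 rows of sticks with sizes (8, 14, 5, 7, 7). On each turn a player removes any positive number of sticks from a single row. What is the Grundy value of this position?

3

Nim-sum: 8 ⊕ 14 ⊕ 5 ⊕ 7 ⊕ 7 = 3.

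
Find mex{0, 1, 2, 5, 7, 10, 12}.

The values 0, 1, 2 are all present; 3 is the first non-negative integer missing from the set.

3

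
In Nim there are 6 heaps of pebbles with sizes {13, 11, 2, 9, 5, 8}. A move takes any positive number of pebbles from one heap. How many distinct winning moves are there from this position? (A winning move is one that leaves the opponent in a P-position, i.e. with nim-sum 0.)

Compute the nim-sum pairwise:
13 XOR 11 = 6
6 XOR 2 = 4
4 XOR 9 = 13
13 XOR 5 = 8
8 XOR 8 = 0
The nim-sum is already 0, so every move leaves a nonzero nim-sum — there are no winning moves.

0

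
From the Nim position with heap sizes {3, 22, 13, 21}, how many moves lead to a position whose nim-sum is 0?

Bitwise XOR of the heap sizes:
  00011  (3)
  10110  (22)
  01101  (13)
  10101  (21)
  -----
  01101  (13)
The overall nim-sum is X = 13. A heap of size p has a winning move iff p XOR X < p (reduce it to p XOR X).
  3: 3 XOR 13 = 14 ≥ 3 — no move.
  22: 22 XOR 13 = 27 ≥ 22 — no move.
  13: 13 XOR 13 = 0 < 13 — winning move (to 0).
  21: 21 XOR 13 = 24 ≥ 21 — no move.
That gives 1 winning move.

1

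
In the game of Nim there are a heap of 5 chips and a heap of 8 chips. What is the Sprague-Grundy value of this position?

13

Write each in binary and XOR column by column:
  0101  (5)
  1000  (8)
  ----
  1101  (13)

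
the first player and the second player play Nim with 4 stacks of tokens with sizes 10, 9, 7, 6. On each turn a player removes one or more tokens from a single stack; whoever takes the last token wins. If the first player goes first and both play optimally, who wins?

the first player wins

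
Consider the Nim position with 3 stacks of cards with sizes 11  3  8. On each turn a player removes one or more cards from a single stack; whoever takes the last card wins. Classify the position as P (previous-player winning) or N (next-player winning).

P-position

Nim-sum: 11 ^ 3 ^ 8 = 0.
The nim-sum is 0, so this is a P-position: the player to move is in a losing position under optimal play.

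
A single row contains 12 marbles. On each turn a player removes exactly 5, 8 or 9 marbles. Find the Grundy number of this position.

Compute g(0), g(1), … for moves {5, 8, 9}:
g(0) = mex{} = 0
g(1) = mex{} = 0
g(2) = mex{} = 0
g(3) = mex{} = 0
g(4) = mex{} = 0
g(5) = mex{0} = 1
g(6) = mex{0} = 1
g(7) = mex{0} = 1
g(8) = mex{0} = 1
g(9) = mex{0} = 1
g(10) = mex{0,1} = 2
g(11) = mex{0,1} = 2
g(12) = mex{0,1} = 2
So g(12) = 2.

2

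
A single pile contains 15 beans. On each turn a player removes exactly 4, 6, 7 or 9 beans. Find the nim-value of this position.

Build the Grundy sequence with g(k) = mex{g(k−s) : s ∈ {4, 6, 7, 9}, s ≤ k}:
k:     0  1  2  3  4  5  6  7  8  9 10 11 12 13 14 15
g(k):  0  0  0  0  1  1  1  1  2  2  2  2  3  0  0  0
So g(15) = 0.

0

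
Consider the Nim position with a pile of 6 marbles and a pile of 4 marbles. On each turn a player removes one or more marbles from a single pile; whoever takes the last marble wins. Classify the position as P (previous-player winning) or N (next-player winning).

Nim-sum: 6 ⊕ 4 = 2.
The nim-sum is 2 ≠ 0, so this is an N-position: the player to move can win.

N-position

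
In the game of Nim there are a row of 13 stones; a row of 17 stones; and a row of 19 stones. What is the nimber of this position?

15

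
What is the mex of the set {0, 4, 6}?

0 is in the set but 1 is not, so the mex is 1.

1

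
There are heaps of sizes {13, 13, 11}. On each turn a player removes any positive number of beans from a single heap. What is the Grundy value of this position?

11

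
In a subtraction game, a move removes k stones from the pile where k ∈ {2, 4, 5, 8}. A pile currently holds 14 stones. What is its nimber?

Build the Grundy sequence with g(k) = mex{g(k−s) : s ∈ {2, 4, 5, 8}, s ≤ k}:
g(0) = mex{} = 0
g(1) = mex{} = 0
g(2) = mex{0} = 1
g(3) = mex{0} = 1
g(4) = mex{0,1} = 2
g(5) = mex{0,1} = 2
g(6) = mex{0,1,2} = 3
g(7) = mex{1,2} = 0
g(8) = mex{0,1,2,3} = 4
g(9) = mex{0,2} = 1
g(10) = mex{1,2,3,4} = 0
g(11) = mex{0,1,3} = 2
g(12) = mex{0,2,4} = 1
g(13) = mex{1,2,4} = 0
g(14) = mex{0,1,3} = 2
So g(14) = 2.

2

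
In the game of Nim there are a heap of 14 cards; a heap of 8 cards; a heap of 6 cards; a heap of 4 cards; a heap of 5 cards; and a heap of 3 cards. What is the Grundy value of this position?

2

Nim-sum: 14 XOR 8 XOR 6 XOR 4 XOR 5 XOR 3 = 2.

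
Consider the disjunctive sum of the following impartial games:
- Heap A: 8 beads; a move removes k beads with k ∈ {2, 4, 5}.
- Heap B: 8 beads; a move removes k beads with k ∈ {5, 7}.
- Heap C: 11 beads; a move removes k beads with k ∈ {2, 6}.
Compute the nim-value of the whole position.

0

For heap A, compute g(0), g(1), … with moves {2, 4, 5}:
g(0) = mex{} = 0
g(1) = mex{} = 0
g(2) = mex{0} = 1
g(3) = mex{0} = 1
g(4) = mex{0,1} = 2
g(5) = mex{0,1} = 2
g(6) = mex{0,1,2} = 3
g(7) = mex{1,2} = 0
g(8) = mex{1,2,3} = 0
So g(8) = 0.
Build the Grundy sequence for heap B with g(k) = mex{g(k−s) : s ∈ {5, 7}, s ≤ k}:
k:     0  1  2  3  4  5  6  7  8
g(k):  0  0  0  0  0  1  1  1  1
So g(8) = 1.
Grundy values for heap C (subtraction set {2, 6}):
g(0) = mex{} = 0
g(1) = mex{} = 0
g(2) = mex{0} = 1
g(3) = mex{0} = 1
g(4) = mex{1} = 0
g(5) = mex{1} = 0
g(6) = mex{0} = 1
g(7) = mex{0} = 1
g(8) = mex{1} = 0
g(9) = mex{1} = 0
g(10) = mex{0} = 1
g(11) = mex{0} = 1
So g(11) = 1.
The value of a disjunctive sum is the nim-sum of the parts.
Combined value = 0 XOR 1 XOR 1 = 0.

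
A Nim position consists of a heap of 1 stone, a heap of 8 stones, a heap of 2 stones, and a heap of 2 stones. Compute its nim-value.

Compute the nim-sum pairwise:
1 ^ 8 = 9
9 ^ 2 = 11
11 ^ 2 = 9

9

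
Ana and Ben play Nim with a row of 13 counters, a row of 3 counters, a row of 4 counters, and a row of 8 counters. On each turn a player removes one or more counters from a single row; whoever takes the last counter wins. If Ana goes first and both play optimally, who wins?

Ana wins

Compute the nim-sum pairwise:
13 XOR 3 = 14
14 XOR 4 = 10
10 XOR 8 = 2
The nim-sum is 2 ≠ 0, so this is an N-position: the player to move can win; Ana has a winning move.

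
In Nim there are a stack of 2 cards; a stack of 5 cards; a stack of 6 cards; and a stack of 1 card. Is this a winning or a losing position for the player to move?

Losing position

Bitwise XOR of the heap sizes:
  010  (2)
  101  (5)
  110  (6)
  001  (1)
  ---
  000  (0)
The nim-sum is 0, so this is a P-position: the player to move is in a losing position under optimal play.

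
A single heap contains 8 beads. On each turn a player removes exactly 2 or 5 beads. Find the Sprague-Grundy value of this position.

0

Build the Grundy sequence with g(k) = mex{g(k−s) : s ∈ {2, 5}, s ≤ k}:
g(0) = mex{} = 0
g(1) = mex{} = 0
g(2) = mex{0} = 1
g(3) = mex{0} = 1
g(4) = mex{1} = 0
g(5) = mex{0,1} = 2
g(6) = mex{0} = 1
g(7) = mex{1,2} = 0
g(8) = mex{1} = 0
So g(8) = 0.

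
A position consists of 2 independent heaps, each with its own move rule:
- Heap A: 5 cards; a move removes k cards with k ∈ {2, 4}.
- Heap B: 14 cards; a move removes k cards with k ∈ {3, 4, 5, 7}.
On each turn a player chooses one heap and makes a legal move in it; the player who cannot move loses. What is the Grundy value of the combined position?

Grundy values for heap A (subtraction set {2, 4}):
k:     0  1  2  3  4  5
g(k):  0  0  1  1  2  2
So g(5) = 2.
Grundy values for heap B (subtraction set {3, 4, 5, 7}):
k:     0  1  2  3  4  5  6  7  8  9 10 11 12 13 14
g(k):  0  0  0  1  1  1  2  2  2  3  0  0  0  1  1
So g(14) = 1.
The value of a disjunctive sum is the nim-sum of the parts.
Combined value = 2 XOR 1 = 3.

3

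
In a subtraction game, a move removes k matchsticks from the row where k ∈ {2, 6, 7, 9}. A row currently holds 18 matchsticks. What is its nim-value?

Build the Grundy sequence with g(k) = mex{g(k−s) : s ∈ {2, 6, 7, 9}, s ≤ k}:
k:     0  1  2  3  4  5  6  7  8  9 10 11 12 13 14 15 16 17 18
g(k):  0  0  1  1  0  0  1  1  2  2  3  3  2  2  3  0  0  1  1
So g(18) = 1.

1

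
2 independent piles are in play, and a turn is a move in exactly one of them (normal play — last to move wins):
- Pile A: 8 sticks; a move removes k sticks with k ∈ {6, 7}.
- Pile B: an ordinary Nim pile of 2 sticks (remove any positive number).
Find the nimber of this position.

For pile A, compute g(0), g(1), … with moves {6, 7}:
k:     0  1  2  3  4  5  6  7  8
g(k):  0  0  0  0  0  0  1  1  1
So g(8) = 1.
Pile B is a plain Nim pile of size 2, so its Grundy value is 2.
By the Sprague-Grundy theorem, the Grundy value of a sum of independent games is the XOR of the component values.
Combined value = 1 XOR 2 = 3.

3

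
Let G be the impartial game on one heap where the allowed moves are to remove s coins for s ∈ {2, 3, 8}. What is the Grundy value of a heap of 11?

0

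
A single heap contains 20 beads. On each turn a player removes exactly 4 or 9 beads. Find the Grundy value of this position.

1

Compute g(0), g(1), … for moves {4, 9}:
k:     0  1  2  3  4  5  6  7  8  9 10 11 12 13 14 15 16 17 18 19 20
g(k):  0  0  0  0  1  1  1  1  0  2  2  2  1  0  0  0  0  1  1  1  1
So g(20) = 1.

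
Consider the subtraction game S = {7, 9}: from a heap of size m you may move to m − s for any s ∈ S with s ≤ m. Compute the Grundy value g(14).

Grundy values for subtraction set {7, 9}:
g(0) = mex{} = 0
g(1) = mex{} = 0
g(2) = mex{} = 0
g(3) = mex{} = 0
g(4) = mex{} = 0
g(5) = mex{} = 0
g(6) = mex{} = 0
g(7) = mex{0} = 1
g(8) = mex{0} = 1
g(9) = mex{0} = 1
g(10) = mex{0} = 1
g(11) = mex{0} = 1
g(12) = mex{0} = 1
g(13) = mex{0} = 1
g(14) = mex{0,1} = 2
So g(14) = 2.

2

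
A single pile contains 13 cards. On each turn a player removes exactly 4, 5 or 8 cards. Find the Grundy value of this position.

Build the Grundy sequence with g(k) = mex{g(k−s) : s ∈ {4, 5, 8}, s ≤ k}:
g(0) = mex{} = 0
g(1) = mex{} = 0
g(2) = mex{} = 0
g(3) = mex{} = 0
g(4) = mex{0} = 1
g(5) = mex{0} = 1
g(6) = mex{0} = 1
g(7) = mex{0} = 1
g(8) = mex{0,1} = 2
g(9) = mex{0,1} = 2
g(10) = mex{0,1} = 2
g(11) = mex{0,1} = 2
g(12) = mex{1,2} = 0
g(13) = mex{1,2} = 0
So g(13) = 0.

0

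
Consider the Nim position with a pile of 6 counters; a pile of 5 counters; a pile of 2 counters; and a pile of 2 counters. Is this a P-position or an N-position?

N-position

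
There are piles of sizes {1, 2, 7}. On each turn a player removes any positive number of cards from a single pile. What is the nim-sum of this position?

Compute the nim-sum pairwise:
1 ^ 2 = 3
3 ^ 7 = 4

4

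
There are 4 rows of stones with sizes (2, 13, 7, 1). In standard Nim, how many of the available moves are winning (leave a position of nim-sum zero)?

Bitwise XOR of the heap sizes:
  0010  (2)
  1101  (13)
  0111  (7)
  0001  (1)
  ----
  1001  (9)
The overall nim-sum is X = 9. A row of size p has a winning move iff p XOR X < p (reduce it to p XOR X).
  2: 2 XOR 9 = 11 ≥ 2 — no move.
  13: 13 XOR 9 = 4 < 13 — winning move (to 4).
  7: 7 XOR 9 = 14 ≥ 7 — no move.
  1: 1 XOR 9 = 8 ≥ 1 — no move.
That gives 1 winning move.

1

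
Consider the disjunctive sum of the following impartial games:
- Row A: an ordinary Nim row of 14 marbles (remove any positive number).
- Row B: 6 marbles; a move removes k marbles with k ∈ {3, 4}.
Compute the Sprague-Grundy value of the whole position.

Row A is a plain Nim row of size 14, so its Grundy value is 14.
For row B, compute g(0), g(1), … with moves {3, 4}:
g(0) = mex{} = 0
g(1) = mex{} = 0
g(2) = mex{} = 0
g(3) = mex{0} = 1
g(4) = mex{0} = 1
g(5) = mex{0} = 1
g(6) = mex{0,1} = 2
So g(6) = 2.
The value of a disjunctive sum is the nim-sum of the parts.
Combined value = 14 ⊕ 2 = 12.

12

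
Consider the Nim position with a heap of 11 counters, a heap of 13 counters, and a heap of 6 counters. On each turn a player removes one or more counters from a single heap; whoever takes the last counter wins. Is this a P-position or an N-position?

P-position

Write each in binary and XOR column by column:
  1011  (11)
  1101  (13)
  0110  (6)
  ----
  0000  (0)
The nim-sum is 0, so this is a P-position: the player to move is in a losing position under optimal play.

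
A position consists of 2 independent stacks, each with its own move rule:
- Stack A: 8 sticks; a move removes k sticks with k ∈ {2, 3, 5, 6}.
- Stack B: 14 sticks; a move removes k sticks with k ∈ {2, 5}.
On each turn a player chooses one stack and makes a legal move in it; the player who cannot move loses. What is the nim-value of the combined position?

Build the Grundy sequence for stack A with g(k) = mex{g(k−s) : s ∈ {2, 3, 5, 6}, s ≤ k}:
g(0) = mex{} = 0
g(1) = mex{} = 0
g(2) = mex{0} = 1
g(3) = mex{0} = 1
g(4) = mex{0,1} = 2
g(5) = mex{0,1} = 2
g(6) = mex{0,1,2} = 3
g(7) = mex{0,1,2} = 3
g(8) = mex{1,2,3} = 0
So g(8) = 0.
Grundy values for stack B (subtraction set {2, 5}):
k:     0  1  2  3  4  5  6  7  8  9 10 11 12 13 14
g(k):  0  0  1  1  0  2  1  0  0  1  1  0  2  1  0
So g(14) = 0.
By the Sprague-Grundy theorem, the Grundy value of a sum of independent games is the XOR of the component values.
Combined value = 0 XOR 0 = 0.

0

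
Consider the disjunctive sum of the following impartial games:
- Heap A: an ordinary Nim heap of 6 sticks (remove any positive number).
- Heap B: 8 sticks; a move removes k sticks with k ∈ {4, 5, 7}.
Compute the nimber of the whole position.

4

Heap A is a plain Nim heap of size 6, so its Grundy value is 6.
Build the Grundy sequence for heap B with g(k) = mex{g(k−s) : s ∈ {4, 5, 7}, s ≤ k}:
g(0) = mex{} = 0
g(1) = mex{} = 0
g(2) = mex{} = 0
g(3) = mex{} = 0
g(4) = mex{0} = 1
g(5) = mex{0} = 1
g(6) = mex{0} = 1
g(7) = mex{0} = 1
g(8) = mex{0,1} = 2
So g(8) = 2.
The value of a disjunctive sum is the nim-sum of the parts.
Combined value = 6 ⊕ 2 = 4.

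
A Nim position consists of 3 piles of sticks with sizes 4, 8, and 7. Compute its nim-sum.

11

Nim-sum: 4 ⊕ 8 ⊕ 7 = 11.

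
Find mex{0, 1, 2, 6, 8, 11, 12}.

The values 0, 1, 2 are all present; 3 is the first non-negative integer missing from the set.

3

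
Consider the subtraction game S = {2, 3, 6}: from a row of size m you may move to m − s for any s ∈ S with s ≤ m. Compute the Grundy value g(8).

2

Grundy values for subtraction set {2, 3, 6}:
k:     0  1  2  3  4  5  6  7  8
g(k):  0  0  1  1  2  0  3  1  2
So g(8) = 2.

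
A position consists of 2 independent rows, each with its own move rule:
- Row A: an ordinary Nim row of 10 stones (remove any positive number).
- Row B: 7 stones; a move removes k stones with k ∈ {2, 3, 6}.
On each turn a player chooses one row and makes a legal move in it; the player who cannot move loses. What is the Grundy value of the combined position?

11

Row A is a plain Nim row of size 10, so its Grundy value is 10.
For row B, compute g(0), g(1), … with moves {2, 3, 6}:
k:     0  1  2  3  4  5  6  7
g(k):  0  0  1  1  2  0  3  1
So g(7) = 1.
By the Sprague-Grundy theorem, the Grundy value of a sum of independent games is the XOR of the component values.
Combined value = 10 ⊕ 1 = 11.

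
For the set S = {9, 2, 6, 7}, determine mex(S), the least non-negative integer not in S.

0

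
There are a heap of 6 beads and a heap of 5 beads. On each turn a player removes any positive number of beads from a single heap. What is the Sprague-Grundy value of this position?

3

Nim-sum: 6 ^ 5 = 3.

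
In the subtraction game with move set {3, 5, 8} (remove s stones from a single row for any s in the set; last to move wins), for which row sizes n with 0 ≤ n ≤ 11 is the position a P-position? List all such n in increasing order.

0, 1, 2, 11

Grundy values for subtraction set {3, 5, 8}:
g(0) = mex{} = 0
g(1) = mex{} = 0
g(2) = mex{} = 0
g(3) = mex{0} = 1
g(4) = mex{0} = 1
g(5) = mex{0} = 1
g(6) = mex{0,1} = 2
g(7) = mex{0,1} = 2
g(8) = mex{0,1} = 2
g(9) = mex{0,1,2} = 3
g(10) = mex{0,1,2} = 3
g(11) = mex{1,2} = 0
The P-positions (g = 0) in 0..11 are 0, 1, 2, 11.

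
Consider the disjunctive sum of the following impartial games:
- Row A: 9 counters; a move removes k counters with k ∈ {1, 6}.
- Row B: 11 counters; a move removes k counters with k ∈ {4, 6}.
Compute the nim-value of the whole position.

For row A, compute g(0), g(1), … with moves {1, 6}:
k:     0  1  2  3  4  5  6  7  8  9
g(k):  0  1  0  1  0  1  2  0  1  0
So g(9) = 0.
Grundy values for row B (subtraction set {4, 6}):
k:     0  1  2  3  4  5  6  7  8  9 10 11
g(k):  0  0  0  0  1  1  1  1  2  2  0  0
So g(11) = 0.
The value of a disjunctive sum is the nim-sum of the parts.
Combined value = 0 ⊕ 0 = 0.

0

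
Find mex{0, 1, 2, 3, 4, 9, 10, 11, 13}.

5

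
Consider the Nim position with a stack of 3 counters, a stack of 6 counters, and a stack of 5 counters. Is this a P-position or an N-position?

P-position

Nim-sum: 3 ^ 6 ^ 5 = 0.
The nim-sum is 0, so this is a P-position: the player to move is in a losing position under optimal play.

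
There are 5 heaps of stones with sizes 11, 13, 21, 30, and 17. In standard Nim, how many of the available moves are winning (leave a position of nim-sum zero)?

3

Nim-sum: 11 ^ 13 ^ 21 ^ 30 ^ 17 = 28.
The overall nim-sum is X = 28. A heap of size p has a winning move iff p XOR X < p (reduce it to p XOR X).
  11: 11 XOR 28 = 23 ≥ 11 — no move.
  13: 13 XOR 28 = 17 ≥ 13 — no move.
  21: 21 XOR 28 = 9 < 21 — winning move (to 9).
  30: 30 XOR 28 = 2 < 30 — winning move (to 2).
  17: 17 XOR 28 = 13 < 17 — winning move (to 13).
That gives 3 winning moves.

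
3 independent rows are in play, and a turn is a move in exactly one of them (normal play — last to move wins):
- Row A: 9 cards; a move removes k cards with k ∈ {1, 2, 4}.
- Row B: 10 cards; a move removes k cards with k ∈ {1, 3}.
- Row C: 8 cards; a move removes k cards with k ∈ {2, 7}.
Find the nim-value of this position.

For row A, compute g(0), g(1), … with moves {1, 2, 4}:
k:     0  1  2  3  4  5  6  7  8  9
g(k):  0  1  2  0  1  2  0  1  2  0
So g(9) = 0.
For row B, compute g(0), g(1), … with moves {1, 3}:
k:     0  1  2  3  4  5  6  7  8  9 10
g(k):  0  1  0  1  0  1  0  1  0  1  0
So g(10) = 0.
Build the Grundy sequence for row C with g(k) = mex{g(k−s) : s ∈ {2, 7}, s ≤ k}:
g(0) = mex{} = 0
g(1) = mex{} = 0
g(2) = mex{0} = 1
g(3) = mex{0} = 1
g(4) = mex{1} = 0
g(5) = mex{1} = 0
g(6) = mex{0} = 1
g(7) = mex{0} = 1
g(8) = mex{0,1} = 2
So g(8) = 2.
The value of a disjunctive sum is the nim-sum of the parts.
Combined value = 0 ⊕ 0 ⊕ 2 = 2.

2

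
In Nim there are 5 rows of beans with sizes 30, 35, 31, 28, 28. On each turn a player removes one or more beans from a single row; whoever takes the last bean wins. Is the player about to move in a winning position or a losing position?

Nim-sum: 30 ^ 35 ^ 31 ^ 28 ^ 28 = 34.
The nim-sum is 34 ≠ 0, so this is an N-position: the player to move can win.

Winning position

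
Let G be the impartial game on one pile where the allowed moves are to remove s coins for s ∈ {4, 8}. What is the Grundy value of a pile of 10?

2

Compute g(0), g(1), … for moves {4, 8}:
k:     0  1  2  3  4  5  6  7  8  9 10
g(k):  0  0  0  0  1  1  1  1  2  2  2
So g(10) = 2.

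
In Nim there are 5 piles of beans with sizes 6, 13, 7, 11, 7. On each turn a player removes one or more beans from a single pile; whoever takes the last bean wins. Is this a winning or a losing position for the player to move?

Losing position

In binary:
  0110  (6)
  1101  (13)
  0111  (7)
  1011  (11)
  0111  (7)
  ----
  0000  (0)
The nim-sum is 0, so this is a P-position: the player to move is in a losing position under optimal play.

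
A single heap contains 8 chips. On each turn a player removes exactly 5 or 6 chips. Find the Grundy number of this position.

1

Compute g(0), g(1), … for moves {5, 6}:
k:     0  1  2  3  4  5  6  7  8
g(k):  0  0  0  0  0  1  1  1  1
So g(8) = 1.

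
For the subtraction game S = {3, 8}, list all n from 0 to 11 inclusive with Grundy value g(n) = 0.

0, 1, 2, 6, 7, 11

Build the Grundy sequence with g(k) = mex{g(k−s) : s ∈ {3, 8}, s ≤ k}:
g(0) = mex{} = 0
g(1) = mex{} = 0
g(2) = mex{} = 0
g(3) = mex{0} = 1
g(4) = mex{0} = 1
g(5) = mex{0} = 1
g(6) = mex{1} = 0
g(7) = mex{1} = 0
g(8) = mex{0,1} = 2
g(9) = mex{0} = 1
g(10) = mex{0} = 1
g(11) = mex{1,2} = 0
The P-positions (g = 0) in 0..11 are 0, 1, 2, 6, 7, 11.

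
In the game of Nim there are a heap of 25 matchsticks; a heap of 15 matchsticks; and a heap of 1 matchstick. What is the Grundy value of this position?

23

Bitwise XOR of the heap sizes:
  11001  (25)
  01111  (15)
  00001  (1)
  -----
  10111  (23)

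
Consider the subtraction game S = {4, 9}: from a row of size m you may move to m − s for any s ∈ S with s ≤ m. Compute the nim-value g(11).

2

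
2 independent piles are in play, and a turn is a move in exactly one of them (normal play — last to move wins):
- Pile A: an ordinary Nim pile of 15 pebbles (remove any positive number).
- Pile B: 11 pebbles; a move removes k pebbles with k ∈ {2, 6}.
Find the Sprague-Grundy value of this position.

Pile A is a plain Nim pile of size 15, so its Grundy value is 15.
Build the Grundy sequence for pile B with g(k) = mex{g(k−s) : s ∈ {2, 6}, s ≤ k}:
g(0) = mex{} = 0
g(1) = mex{} = 0
g(2) = mex{0} = 1
g(3) = mex{0} = 1
g(4) = mex{1} = 0
g(5) = mex{1} = 0
g(6) = mex{0} = 1
g(7) = mex{0} = 1
g(8) = mex{1} = 0
g(9) = mex{1} = 0
g(10) = mex{0} = 1
g(11) = mex{0} = 1
So g(11) = 1.
By the Sprague-Grundy theorem, the Grundy value of a sum of independent games is the XOR of the component values.
Combined value = 15 ⊕ 1 = 14.

14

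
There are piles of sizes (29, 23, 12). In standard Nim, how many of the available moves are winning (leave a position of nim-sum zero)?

3

In binary:
  11101  (29)
  10111  (23)
  01100  (12)
  -----
  00110  (6)
The overall nim-sum is X = 6. A pile of size p has a winning move iff p XOR X < p (reduce it to p XOR X).
  29: 29 XOR 6 = 27 < 29 — winning move (to 27).
  23: 23 XOR 6 = 17 < 23 — winning move (to 17).
  12: 12 XOR 6 = 10 < 12 — winning move (to 10).
That gives 3 winning moves.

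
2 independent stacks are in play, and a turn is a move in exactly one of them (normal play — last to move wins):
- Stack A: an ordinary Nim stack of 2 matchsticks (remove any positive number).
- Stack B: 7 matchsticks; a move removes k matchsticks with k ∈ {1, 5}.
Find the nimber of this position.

Stack A is a plain Nim stack of size 2, so its Grundy value is 2.
For stack B, compute g(0), g(1), … with moves {1, 5}:
k:     0  1  2  3  4  5  6  7
g(k):  0  1  0  1  0  1  0  1
So g(7) = 1.
The value of a disjunctive sum is the nim-sum of the parts.
Combined value = 2 ⊕ 1 = 3.

3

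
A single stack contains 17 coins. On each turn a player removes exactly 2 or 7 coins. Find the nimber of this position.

2

Compute g(0), g(1), … for moves {2, 7}:
k:     0  1  2  3  4  5  6  7  8  9 10 11 12 13 14 15 16 17
g(k):  0  0  1  1  0  0  1  1  2  0  0  1  1  0  0  1  1  2
So g(17) = 2.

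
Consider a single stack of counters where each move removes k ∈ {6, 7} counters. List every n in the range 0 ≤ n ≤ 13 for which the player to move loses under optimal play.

Grundy values for subtraction set {6, 7}:
k:     0  1  2  3  4  5  6  7  8  9 10 11 12 13
g(k):  0  0  0  0  0  0  1  1  1  1  1  1  2  0
The P-positions (g = 0) in 0..13 are 0, 1, 2, 3, 4, 5, 13.

0, 1, 2, 3, 4, 5, 13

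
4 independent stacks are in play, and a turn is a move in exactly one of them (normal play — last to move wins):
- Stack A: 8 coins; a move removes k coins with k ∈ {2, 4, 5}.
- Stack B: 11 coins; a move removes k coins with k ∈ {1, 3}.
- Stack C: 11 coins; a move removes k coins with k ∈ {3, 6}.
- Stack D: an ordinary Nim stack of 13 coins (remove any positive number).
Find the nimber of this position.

12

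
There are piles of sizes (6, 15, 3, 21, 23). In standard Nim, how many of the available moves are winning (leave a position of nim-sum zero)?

1

Nim-sum: 6 XOR 15 XOR 3 XOR 21 XOR 23 = 8.
The overall nim-sum is X = 8. A pile of size p has a winning move iff p XOR X < p (reduce it to p XOR X).
  6: 6 XOR 8 = 14 ≥ 6 — no move.
  15: 15 XOR 8 = 7 < 15 — winning move (to 7).
  3: 3 XOR 8 = 11 ≥ 3 — no move.
  21: 21 XOR 8 = 29 ≥ 21 — no move.
  23: 23 XOR 8 = 31 ≥ 23 — no move.
That gives 1 winning move.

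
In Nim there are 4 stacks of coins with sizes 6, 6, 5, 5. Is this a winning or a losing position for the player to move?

Compute the nim-sum pairwise:
6 ⊕ 6 = 0
0 ⊕ 5 = 5
5 ⊕ 5 = 0
The nim-sum is 0, so this is a P-position: the player to move is in a losing position under optimal play.

Losing position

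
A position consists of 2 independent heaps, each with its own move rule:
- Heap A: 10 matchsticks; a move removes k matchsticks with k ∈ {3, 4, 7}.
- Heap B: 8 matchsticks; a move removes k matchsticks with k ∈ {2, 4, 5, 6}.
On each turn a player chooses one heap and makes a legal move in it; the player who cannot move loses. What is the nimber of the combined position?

Build the Grundy sequence for heap A with g(k) = mex{g(k−s) : s ∈ {3, 4, 7}, s ≤ k}:
g(0) = mex{} = 0
g(1) = mex{} = 0
g(2) = mex{} = 0
g(3) = mex{0} = 1
g(4) = mex{0} = 1
g(5) = mex{0} = 1
g(6) = mex{0,1} = 2
g(7) = mex{0,1} = 2
g(8) = mex{0,1} = 2
g(9) = mex{0,1,2} = 3
g(10) = mex{1,2} = 0
So g(10) = 0.
Build the Grundy sequence for heap B with g(k) = mex{g(k−s) : s ∈ {2, 4, 5, 6}, s ≤ k}:
k:     0  1  2  3  4  5  6  7  8
g(k):  0  0  1  1  2  2  3  3  0
So g(8) = 0.
By the Sprague-Grundy theorem, the Grundy value of a sum of independent games is the XOR of the component values.
Combined value = 0 XOR 0 = 0.

0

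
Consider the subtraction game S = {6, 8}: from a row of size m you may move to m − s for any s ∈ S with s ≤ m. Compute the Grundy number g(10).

Build the Grundy sequence with g(k) = mex{g(k−s) : s ∈ {6, 8}, s ≤ k}:
g(0) = mex{} = 0
g(1) = mex{} = 0
g(2) = mex{} = 0
g(3) = mex{} = 0
g(4) = mex{} = 0
g(5) = mex{} = 0
g(6) = mex{0} = 1
g(7) = mex{0} = 1
g(8) = mex{0} = 1
g(9) = mex{0} = 1
g(10) = mex{0} = 1
So g(10) = 1.

1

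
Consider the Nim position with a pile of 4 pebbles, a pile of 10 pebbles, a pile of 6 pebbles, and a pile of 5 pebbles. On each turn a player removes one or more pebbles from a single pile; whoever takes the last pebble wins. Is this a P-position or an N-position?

N-position

Nim-sum: 4 ⊕ 10 ⊕ 6 ⊕ 5 = 13.
The nim-sum is 13 ≠ 0, so this is an N-position: the player to move can win.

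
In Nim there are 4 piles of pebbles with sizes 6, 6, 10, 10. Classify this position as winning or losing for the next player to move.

In binary:
  0110  (6)
  0110  (6)
  1010  (10)
  1010  (10)
  ----
  0000  (0)
The nim-sum is 0, so this is a P-position: the player to move is in a losing position under optimal play.

Losing position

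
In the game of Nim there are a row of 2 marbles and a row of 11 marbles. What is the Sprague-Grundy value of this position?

9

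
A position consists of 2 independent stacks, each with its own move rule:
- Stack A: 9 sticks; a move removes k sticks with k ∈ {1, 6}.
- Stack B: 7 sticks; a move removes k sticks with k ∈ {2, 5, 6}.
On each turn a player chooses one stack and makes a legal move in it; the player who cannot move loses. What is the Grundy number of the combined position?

3

Build the Grundy sequence for stack A with g(k) = mex{g(k−s) : s ∈ {1, 6}, s ≤ k}:
g(0) = mex{} = 0
g(1) = mex{0} = 1
g(2) = mex{1} = 0
g(3) = mex{0} = 1
g(4) = mex{1} = 0
g(5) = mex{0} = 1
g(6) = mex{0,1} = 2
g(7) = mex{1,2} = 0
g(8) = mex{0} = 1
g(9) = mex{1} = 0
So g(9) = 0.
Build the Grundy sequence for stack B with g(k) = mex{g(k−s) : s ∈ {2, 5, 6}, s ≤ k}:
g(0) = mex{} = 0
g(1) = mex{} = 0
g(2) = mex{0} = 1
g(3) = mex{0} = 1
g(4) = mex{1} = 0
g(5) = mex{0,1} = 2
g(6) = mex{0} = 1
g(7) = mex{0,1,2} = 3
So g(7) = 3.
The value of a disjunctive sum is the nim-sum of the parts.
Combined value = 0 XOR 3 = 3.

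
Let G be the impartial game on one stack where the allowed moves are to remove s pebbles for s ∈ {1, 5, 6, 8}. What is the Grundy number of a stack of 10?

2

Grundy values for subtraction set {1, 5, 6, 8}:
k:     0  1  2  3  4  5  6  7  8  9 10
g(k):  0  1  0  1  0  1  2  3  2  3  2
So g(10) = 2.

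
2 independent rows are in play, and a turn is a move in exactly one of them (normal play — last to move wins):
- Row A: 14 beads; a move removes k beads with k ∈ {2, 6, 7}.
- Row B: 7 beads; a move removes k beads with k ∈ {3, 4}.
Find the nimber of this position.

0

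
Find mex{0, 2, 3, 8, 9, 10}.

0 is in the set but 1 is not, so the mex is 1.

1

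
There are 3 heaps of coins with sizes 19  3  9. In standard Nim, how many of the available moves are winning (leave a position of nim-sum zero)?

1

Compute the nim-sum pairwise:
19 ⊕ 3 = 16
16 ⊕ 9 = 25
The overall nim-sum is X = 25. A heap of size p has a winning move iff p XOR X < p (reduce it to p XOR X).
  19: 19 XOR 25 = 10 < 19 — winning move (to 10).
  3: 3 XOR 25 = 26 ≥ 3 — no move.
  9: 9 XOR 25 = 16 ≥ 9 — no move.
That gives 1 winning move.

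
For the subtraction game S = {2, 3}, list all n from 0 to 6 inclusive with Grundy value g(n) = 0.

0, 1, 5, 6

Grundy values for subtraction set {2, 3}:
g(0) = mex{} = 0
g(1) = mex{} = 0
g(2) = mex{0} = 1
g(3) = mex{0} = 1
g(4) = mex{0,1} = 2
g(5) = mex{1} = 0
g(6) = mex{1,2} = 0
The P-positions (g = 0) in 0..6 are 0, 1, 5, 6.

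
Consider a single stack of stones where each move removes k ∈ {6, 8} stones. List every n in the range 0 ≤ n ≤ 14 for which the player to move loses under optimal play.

0, 1, 2, 3, 4, 5, 14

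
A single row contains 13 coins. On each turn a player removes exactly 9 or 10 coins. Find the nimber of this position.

Build the Grundy sequence with g(k) = mex{g(k−s) : s ∈ {9, 10}, s ≤ k}:
k:     0  1  2  3  4  5  6  7  8  9 10 11 12 13
g(k):  0  0  0  0  0  0  0  0  0  1  1  1  1  1
So g(13) = 1.

1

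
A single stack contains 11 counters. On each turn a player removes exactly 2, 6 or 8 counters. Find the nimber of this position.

Grundy values for subtraction set {2, 6, 8}:
k:     0  1  2  3  4  5  6  7  8  9 10 11
g(k):  0  0  1  1  0  0  1  1  2  2  3  3
So g(11) = 3.

3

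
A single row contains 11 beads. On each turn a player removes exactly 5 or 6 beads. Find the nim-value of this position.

0

Build the Grundy sequence with g(k) = mex{g(k−s) : s ∈ {5, 6}, s ≤ k}:
k:     0  1  2  3  4  5  6  7  8  9 10 11
g(k):  0  0  0  0  0  1  1  1  1  1  2  0
So g(11) = 0.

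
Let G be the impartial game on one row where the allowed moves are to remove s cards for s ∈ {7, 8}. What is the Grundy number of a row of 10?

1

Build the Grundy sequence with g(k) = mex{g(k−s) : s ∈ {7, 8}, s ≤ k}:
g(0) = mex{} = 0
g(1) = mex{} = 0
g(2) = mex{} = 0
g(3) = mex{} = 0
g(4) = mex{} = 0
g(5) = mex{} = 0
g(6) = mex{} = 0
g(7) = mex{0} = 1
g(8) = mex{0} = 1
g(9) = mex{0} = 1
g(10) = mex{0} = 1
So g(10) = 1.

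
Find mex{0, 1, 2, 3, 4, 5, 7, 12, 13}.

6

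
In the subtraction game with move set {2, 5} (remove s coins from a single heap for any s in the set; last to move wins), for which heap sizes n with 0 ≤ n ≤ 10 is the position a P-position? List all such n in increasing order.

Compute g(0), g(1), … for moves {2, 5}:
k:     0  1  2  3  4  5  6  7  8  9 10
g(k):  0  0  1  1  0  2  1  0  0  1  1
The P-positions (g = 0) in 0..10 are 0, 1, 4, 7, 8.

0, 1, 4, 7, 8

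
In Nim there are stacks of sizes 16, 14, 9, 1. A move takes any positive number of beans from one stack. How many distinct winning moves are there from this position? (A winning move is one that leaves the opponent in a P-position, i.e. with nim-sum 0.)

1

Bitwise XOR of the heap sizes:
  10000  (16)
  01110  (14)
  01001  (9)
  00001  (1)
  -----
  10110  (22)
The overall nim-sum is X = 22. A stack of size p has a winning move iff p XOR X < p (reduce it to p XOR X).
  16: 16 XOR 22 = 6 < 16 — winning move (to 6).
  14: 14 XOR 22 = 24 ≥ 14 — no move.
  9: 9 XOR 22 = 31 ≥ 9 — no move.
  1: 1 XOR 22 = 23 ≥ 1 — no move.
That gives 1 winning move.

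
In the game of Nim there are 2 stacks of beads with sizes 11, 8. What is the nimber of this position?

3

In binary:
  1011  (11)
  1000  (8)
  ----
  0011  (3)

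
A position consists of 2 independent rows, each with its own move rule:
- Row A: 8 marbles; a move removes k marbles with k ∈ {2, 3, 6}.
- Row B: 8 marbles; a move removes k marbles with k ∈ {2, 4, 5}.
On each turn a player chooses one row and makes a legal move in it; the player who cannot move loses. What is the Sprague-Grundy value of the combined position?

2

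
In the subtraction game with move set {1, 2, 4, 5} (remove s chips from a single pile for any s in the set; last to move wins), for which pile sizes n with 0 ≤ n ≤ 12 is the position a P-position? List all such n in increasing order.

0, 3, 6, 9, 12

Compute g(0), g(1), … for moves {1, 2, 4, 5}:
g(0) = mex{} = 0
g(1) = mex{0} = 1
g(2) = mex{0,1} = 2
g(3) = mex{1,2} = 0
g(4) = mex{0,2} = 1
g(5) = mex{0,1} = 2
g(6) = mex{1,2} = 0
g(7) = mex{0,2} = 1
g(8) = mex{0,1} = 2
g(9) = mex{1,2} = 0
g(10) = mex{0,2} = 1
g(11) = mex{0,1} = 2
g(12) = mex{1,2} = 0
The P-positions (g = 0) in 0..12 are 0, 3, 6, 9, 12.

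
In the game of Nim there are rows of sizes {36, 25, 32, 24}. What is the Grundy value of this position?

Write each in binary and XOR column by column:
  100100  (36)
  011001  (25)
  100000  (32)
  011000  (24)
  ------
  000101  (5)

5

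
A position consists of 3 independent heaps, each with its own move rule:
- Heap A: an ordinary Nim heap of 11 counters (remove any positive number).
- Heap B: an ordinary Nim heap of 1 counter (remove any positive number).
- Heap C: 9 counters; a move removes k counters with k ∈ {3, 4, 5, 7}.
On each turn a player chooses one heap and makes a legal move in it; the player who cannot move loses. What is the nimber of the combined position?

Heap A is a plain Nim heap of size 11, so its Grundy value is 11.
Heap B is a plain Nim heap of size 1, so its Grundy value is 1.
For heap C, compute g(0), g(1), … with moves {3, 4, 5, 7}:
k:     0  1  2  3  4  5  6  7  8  9
g(k):  0  0  0  1  1  1  2  2  2  3
So g(9) = 3.
The value of a disjunctive sum is the nim-sum of the parts.
Combined value = 11 ⊕ 1 ⊕ 3 = 9.

9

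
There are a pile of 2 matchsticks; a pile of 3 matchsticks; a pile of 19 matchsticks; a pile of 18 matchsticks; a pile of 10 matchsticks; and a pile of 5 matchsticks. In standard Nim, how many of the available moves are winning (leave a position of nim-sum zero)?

1

Compute the nim-sum pairwise:
2 ⊕ 3 = 1
1 ⊕ 19 = 18
18 ⊕ 18 = 0
0 ⊕ 10 = 10
10 ⊕ 5 = 15
The overall nim-sum is X = 15. A pile of size p has a winning move iff p XOR X < p (reduce it to p XOR X).
  2: 2 XOR 15 = 13 ≥ 2 — no move.
  3: 3 XOR 15 = 12 ≥ 3 — no move.
  19: 19 XOR 15 = 28 ≥ 19 — no move.
  18: 18 XOR 15 = 29 ≥ 18 — no move.
  10: 10 XOR 15 = 5 < 10 — winning move (to 5).
  5: 5 XOR 15 = 10 ≥ 5 — no move.
That gives 1 winning move.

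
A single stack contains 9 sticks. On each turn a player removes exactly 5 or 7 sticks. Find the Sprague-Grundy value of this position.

1

Grundy values for subtraction set {5, 7}:
k:     0  1  2  3  4  5  6  7  8  9
g(k):  0  0  0  0  0  1  1  1  1  1
So g(9) = 1.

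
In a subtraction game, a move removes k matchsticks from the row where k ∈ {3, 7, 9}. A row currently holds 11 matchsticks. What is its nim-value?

3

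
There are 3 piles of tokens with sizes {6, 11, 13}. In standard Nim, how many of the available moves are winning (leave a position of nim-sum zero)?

Compute the nim-sum pairwise:
6 ⊕ 11 = 13
13 ⊕ 13 = 0
The nim-sum is already 0, so every move leaves a nonzero nim-sum — there are no winning moves.

0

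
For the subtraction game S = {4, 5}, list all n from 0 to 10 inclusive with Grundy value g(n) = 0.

0, 1, 2, 3, 9, 10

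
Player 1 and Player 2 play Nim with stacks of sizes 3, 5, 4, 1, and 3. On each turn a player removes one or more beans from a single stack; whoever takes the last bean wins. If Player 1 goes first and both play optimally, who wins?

Bitwise XOR of the heap sizes:
  011  (3)
  101  (5)
  100  (4)
  001  (1)
  011  (3)
  ---
  000  (0)
The nim-sum is 0, so this is a P-position: the player to move is in a losing position under optimal play; Player 1 is about to move from it and so loses — Player 2 wins.

Player 2 wins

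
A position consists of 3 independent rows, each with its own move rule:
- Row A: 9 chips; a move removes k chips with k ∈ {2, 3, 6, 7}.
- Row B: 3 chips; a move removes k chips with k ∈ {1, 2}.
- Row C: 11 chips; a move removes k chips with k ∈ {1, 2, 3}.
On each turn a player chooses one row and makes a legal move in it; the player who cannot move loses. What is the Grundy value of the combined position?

3

Build the Grundy sequence for row A with g(k) = mex{g(k−s) : s ∈ {2, 3, 6, 7}, s ≤ k}:
k:     0  1  2  3  4  5  6  7  8  9
g(k):  0  0  1  1  2  0  3  1  2  0
So g(9) = 0.
Build the Grundy sequence for row B with g(k) = mex{g(k−s) : s ∈ {1, 2}, s ≤ k}:
k:     0  1  2  3
g(k):  0  1  2  0
So g(3) = 0.
For row C, compute g(0), g(1), … with moves {1, 2, 3}:
g(0) = mex{} = 0
g(1) = mex{0} = 1
g(2) = mex{0,1} = 2
g(3) = mex{0,1,2} = 3
g(4) = mex{1,2,3} = 0
g(5) = mex{0,2,3} = 1
g(6) = mex{0,1,3} = 2
g(7) = mex{0,1,2} = 3
g(8) = mex{1,2,3} = 0
g(9) = mex{0,2,3} = 1
g(10) = mex{0,1,3} = 2
g(11) = mex{0,1,2} = 3
So g(11) = 3.
The value of a disjunctive sum is the nim-sum of the parts.
Combined value = 0 ⊕ 0 ⊕ 3 = 3.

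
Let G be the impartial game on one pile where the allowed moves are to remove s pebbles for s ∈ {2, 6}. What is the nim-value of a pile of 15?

1

Compute g(0), g(1), … for moves {2, 6}:
k:     0  1  2  3  4  5  6  7  8  9 10 11 12 13 14 15
g(k):  0  0  1  1  0  0  1  1  0  0  1  1  0  0  1  1
So g(15) = 1.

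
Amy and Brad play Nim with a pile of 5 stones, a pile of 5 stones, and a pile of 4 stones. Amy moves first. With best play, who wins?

Amy wins

In binary:
  101  (5)
  101  (5)
  100  (4)
  ---
  100  (4)
The nim-sum is 4 ≠ 0, so this is an N-position: the player to move can win; Amy has a winning move.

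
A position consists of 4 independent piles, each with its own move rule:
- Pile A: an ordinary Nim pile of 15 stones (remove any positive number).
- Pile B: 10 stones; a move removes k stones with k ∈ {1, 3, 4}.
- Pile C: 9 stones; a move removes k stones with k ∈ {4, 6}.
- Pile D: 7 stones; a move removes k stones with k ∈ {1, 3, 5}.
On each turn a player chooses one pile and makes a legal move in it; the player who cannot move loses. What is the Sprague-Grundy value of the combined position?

13

Pile A is a plain Nim pile of size 15, so its Grundy value is 15.
For pile B, compute g(0), g(1), … with moves {1, 3, 4}:
g(0) = mex{} = 0
g(1) = mex{0} = 1
g(2) = mex{1} = 0
g(3) = mex{0} = 1
g(4) = mex{0,1} = 2
g(5) = mex{0,1,2} = 3
g(6) = mex{0,1,3} = 2
g(7) = mex{1,2} = 0
g(8) = mex{0,2,3} = 1
g(9) = mex{1,2,3} = 0
g(10) = mex{0,2} = 1
So g(10) = 1.
Grundy values for pile C (subtraction set {4, 6}):
g(0) = mex{} = 0
g(1) = mex{} = 0
g(2) = mex{} = 0
g(3) = mex{} = 0
g(4) = mex{0} = 1
g(5) = mex{0} = 1
g(6) = mex{0} = 1
g(7) = mex{0} = 1
g(8) = mex{0,1} = 2
g(9) = mex{0,1} = 2
So g(9) = 2.
For pile D, compute g(0), g(1), … with moves {1, 3, 5}:
k:     0  1  2  3  4  5  6  7
g(k):  0  1  0  1  0  1  0  1
So g(7) = 1.
The value of a disjunctive sum is the nim-sum of the parts.
Combined value = 15 ⊕ 1 ⊕ 2 ⊕ 1 = 13.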